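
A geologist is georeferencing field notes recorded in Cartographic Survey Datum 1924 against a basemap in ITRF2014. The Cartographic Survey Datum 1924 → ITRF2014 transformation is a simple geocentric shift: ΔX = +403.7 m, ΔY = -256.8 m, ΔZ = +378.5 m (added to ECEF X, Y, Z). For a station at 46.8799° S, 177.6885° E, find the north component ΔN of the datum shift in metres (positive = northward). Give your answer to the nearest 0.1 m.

At φ = -46.8799°, λ = 177.6885°: sin φ = -0.729923, cos φ = 0.683530, sin λ = 0.040332, cos λ = -0.999186.
ΔN = −sin φ cos λ·ΔX − sin φ sin λ·ΔY + cos φ·ΔZ = −(-0.729923)(-0.999186)(403.7) − (-0.729923)(0.040332)(-256.8) + (0.683530)(378.5) = -43.27 m.

ΔN = -43.3 m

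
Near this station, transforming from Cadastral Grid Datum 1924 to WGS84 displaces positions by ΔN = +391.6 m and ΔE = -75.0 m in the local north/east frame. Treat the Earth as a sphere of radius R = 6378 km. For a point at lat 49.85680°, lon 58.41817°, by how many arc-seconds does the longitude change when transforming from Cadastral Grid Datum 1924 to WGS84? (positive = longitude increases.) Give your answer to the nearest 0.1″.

Δλ = -3.8″

At latitude 49.85680°, cos φ = 0.644700.
One radian of longitude at latitude φ spans R cos φ, so Δλ = ΔE / (R cos φ) = -75.0 / (6378000 × 0.644700) = -1.8240e-05 rad = -3.762″.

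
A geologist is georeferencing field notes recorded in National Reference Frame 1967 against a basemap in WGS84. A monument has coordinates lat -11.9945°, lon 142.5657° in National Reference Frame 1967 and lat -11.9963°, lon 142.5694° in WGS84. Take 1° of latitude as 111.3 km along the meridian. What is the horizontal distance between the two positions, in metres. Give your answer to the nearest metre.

450 m

Δφ = -11.9963° − -11.9945° = -0.0018°; Δλ = 142.5694° − 142.5657° = +0.0037°.
ΔN = Δφ × 111300 = -200.3 m; ΔE = Δλ × 111300 × cos(-11.9945°) = +0.0037 × 111300 × 0.978168 = 402.8 m.
Distance = √(ΔE² + ΔN²) = √(402.8² + (-200.3)²) = 449.9 m.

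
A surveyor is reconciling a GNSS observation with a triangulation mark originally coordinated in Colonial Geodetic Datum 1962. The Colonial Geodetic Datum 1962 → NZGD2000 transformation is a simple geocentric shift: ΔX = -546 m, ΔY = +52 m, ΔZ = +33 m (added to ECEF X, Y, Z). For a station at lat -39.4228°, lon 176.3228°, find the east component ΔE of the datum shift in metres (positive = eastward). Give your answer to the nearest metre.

ΔE = -17 m

At φ = -39.4228°, λ = 176.3228°: sin φ = -0.635038, cos φ = 0.772481, sin λ = 0.064135, cos λ = -0.997941.
ΔE = −sin λ·ΔX + cos λ·ΔY = −(0.064135)·(-546) + (-0.997941)·(52) = -16.88 m.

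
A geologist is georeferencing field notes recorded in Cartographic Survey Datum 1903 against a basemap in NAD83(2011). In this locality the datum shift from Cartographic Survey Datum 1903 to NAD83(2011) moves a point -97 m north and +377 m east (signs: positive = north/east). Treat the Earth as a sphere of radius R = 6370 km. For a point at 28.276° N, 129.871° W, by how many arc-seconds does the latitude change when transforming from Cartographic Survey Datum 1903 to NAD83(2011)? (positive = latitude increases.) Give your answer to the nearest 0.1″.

Δφ = -3.1″

On a sphere of radius R, 1 rad of latitude = R, so Δφ = ΔN / R = -97.0 / 6370000 = -1.5228e-05 rad = -3.141″.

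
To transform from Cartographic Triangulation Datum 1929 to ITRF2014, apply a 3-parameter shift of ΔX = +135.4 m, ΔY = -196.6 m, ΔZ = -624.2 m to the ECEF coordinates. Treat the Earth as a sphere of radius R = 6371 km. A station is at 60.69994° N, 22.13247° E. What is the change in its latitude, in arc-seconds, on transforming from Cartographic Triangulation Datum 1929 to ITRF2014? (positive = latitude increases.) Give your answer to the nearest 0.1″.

Δφ = -11.3″

sin φ = 0.872069, cos φ = 0.489383, sin λ = 0.376749, cos λ = 0.926315.
North component: ΔN = −sin φ cos λ·ΔX − sin φ sin λ·ΔY + cos φ·ΔZ = −(0.872069)(0.926315)(135.4) − (0.872069)(0.376749)(-196.6) + (0.489383)(-624.2) = -350.26 m.
1° of latitude spans πR/180 = 111195 m, so Δφ = -350.26 / 111195 × 3600 = -11.340″.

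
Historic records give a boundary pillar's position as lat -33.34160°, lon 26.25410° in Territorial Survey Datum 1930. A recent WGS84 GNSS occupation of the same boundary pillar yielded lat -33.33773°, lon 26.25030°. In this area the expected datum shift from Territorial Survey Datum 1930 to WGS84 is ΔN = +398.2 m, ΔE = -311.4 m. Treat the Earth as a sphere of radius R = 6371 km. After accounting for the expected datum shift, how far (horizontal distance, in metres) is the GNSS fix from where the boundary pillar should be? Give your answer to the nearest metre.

53 m

Observed coordinate differences: Δφ = +0.00387°, Δλ = -0.00380°.
Converting to metres (1° lat = 111195 m, cos φ = 0.835409): observed ΔN = 430.3 m, observed ΔE = -353.0 m.
Subtracting the expected shift leaves a residual of 430.3 − (398.2) = 32.1 m north and -353.0 − (-311.4) = -41.6 m east.
Residual distance = √(32.1² + (-41.6)²) = 52.6 m.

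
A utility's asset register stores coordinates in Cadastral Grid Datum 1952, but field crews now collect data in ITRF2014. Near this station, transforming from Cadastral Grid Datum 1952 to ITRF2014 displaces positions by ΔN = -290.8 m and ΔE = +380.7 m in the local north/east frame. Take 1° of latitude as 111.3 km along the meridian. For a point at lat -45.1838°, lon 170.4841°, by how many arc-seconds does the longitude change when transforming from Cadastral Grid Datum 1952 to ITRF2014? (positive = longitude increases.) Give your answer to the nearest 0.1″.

Δλ = 17.5″

At latitude -45.1838°, cos φ = 0.704835.
1° of longitude at this latitude = 111.3 × cos φ = 78.45 km, so Δλ = 380.7 / 78448.1 = 0.0048529° = 17.470″.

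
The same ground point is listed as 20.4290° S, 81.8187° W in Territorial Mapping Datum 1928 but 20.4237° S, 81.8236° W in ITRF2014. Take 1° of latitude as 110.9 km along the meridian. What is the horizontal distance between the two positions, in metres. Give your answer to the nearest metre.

778 m

Δφ = -20.4237° − -20.4290° = +0.0053°; Δλ = -81.8236° − -81.8187° = -0.0049°.
ΔN = Δφ × 110900 = 587.8 m; ΔE = Δλ × 110900 × cos(-20.4290°) = -0.0049 × 110900 × 0.937105 = -509.2 m.
Distance = √(ΔE² + ΔN²) = √((-509.2)² + 587.8²) = 777.7 m.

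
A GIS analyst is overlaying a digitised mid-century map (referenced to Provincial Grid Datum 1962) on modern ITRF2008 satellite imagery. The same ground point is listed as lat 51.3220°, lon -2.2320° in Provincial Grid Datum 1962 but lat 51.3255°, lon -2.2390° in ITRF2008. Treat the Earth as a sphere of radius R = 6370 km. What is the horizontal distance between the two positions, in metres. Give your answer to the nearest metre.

623 m

Δφ = 51.3255° − 51.3220° = +0.0035°; Δλ = -2.2390° − -2.2320° = -0.0070°.
1° along a meridian = πR/180 = 111177 m.
ΔN = Δφ × 111177 = 389.1 m; ΔE = Δλ × 111177 × cos(51.3220°) = -0.0070 × 111177 × 0.624943 = -486.4 m.
Distance = √(ΔE² + ΔN²) = √((-486.4)² + 389.1²) = 622.9 m.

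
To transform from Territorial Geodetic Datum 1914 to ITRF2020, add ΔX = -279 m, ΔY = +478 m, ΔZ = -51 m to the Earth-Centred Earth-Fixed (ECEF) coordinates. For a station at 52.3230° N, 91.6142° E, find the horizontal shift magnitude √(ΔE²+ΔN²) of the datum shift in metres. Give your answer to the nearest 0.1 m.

493.1 m

The local east axis at (φ, λ) is (−sin λ, cos λ, 0), so ΔE = −sin(91.6142°)·(-279) + cos(91.6142°)·478 = 265.42 m.
The local north axis is (−sin φ cos λ, −sin φ sin λ, cos φ), giving ΔN = -6.220 − 378.172 − 31.172 = -415.56 m.
Horizontal magnitude = √(ΔE² + ΔN²) = √(265.42² + (-415.56)²) = 493.10 m.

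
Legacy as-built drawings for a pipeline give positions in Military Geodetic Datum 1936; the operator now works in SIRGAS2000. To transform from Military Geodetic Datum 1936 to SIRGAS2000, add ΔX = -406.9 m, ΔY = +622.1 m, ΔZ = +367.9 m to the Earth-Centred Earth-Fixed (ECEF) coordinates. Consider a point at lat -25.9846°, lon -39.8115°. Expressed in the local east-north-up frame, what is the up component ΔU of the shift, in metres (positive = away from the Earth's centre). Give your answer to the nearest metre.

The local up (radial) axis is (cos φ cos λ, cos φ sin λ, sin φ), giving ΔU = -280.966 − 358.044 − 161.188 = -800.20 m.

ΔU = -800 m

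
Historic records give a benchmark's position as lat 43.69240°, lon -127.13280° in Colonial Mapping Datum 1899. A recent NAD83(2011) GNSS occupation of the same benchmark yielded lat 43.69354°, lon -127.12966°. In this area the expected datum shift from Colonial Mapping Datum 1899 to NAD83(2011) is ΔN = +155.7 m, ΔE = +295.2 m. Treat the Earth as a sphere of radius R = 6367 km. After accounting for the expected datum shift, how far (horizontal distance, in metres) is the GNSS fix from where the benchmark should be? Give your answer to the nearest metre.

52 m

Observed coordinate differences: Δφ = +0.00114°, Δλ = +0.00314°.
Converting to metres (1° lat = 111125 m, cos φ = 0.723059): observed ΔN = 126.7 m, observed ΔE = 252.3 m.
Subtracting the expected shift leaves a residual of 126.7 − (155.7) = -29.0 m north and 252.3 − (295.2) = -42.9 m east.
Residual distance = √((-29.0)² + (-42.9)²) = 51.8 m.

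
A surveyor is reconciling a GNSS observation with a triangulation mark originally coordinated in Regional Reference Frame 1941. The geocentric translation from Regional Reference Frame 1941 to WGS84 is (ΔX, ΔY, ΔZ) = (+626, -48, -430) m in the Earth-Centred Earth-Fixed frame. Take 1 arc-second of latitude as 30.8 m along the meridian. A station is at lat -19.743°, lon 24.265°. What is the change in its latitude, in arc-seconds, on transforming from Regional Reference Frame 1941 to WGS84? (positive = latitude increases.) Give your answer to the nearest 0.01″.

Δφ = -7.10″

sin φ = -0.337802, cos φ = 0.941217, sin λ = 0.410958, cos λ = 0.911654.
North component: ΔN = −sin φ cos λ·ΔX − sin φ sin λ·ΔY + cos φ·ΔZ = −(-0.337802)(0.911654)(626) − (-0.337802)(0.410958)(-48) + (0.941217)(-430) = -218.60 m.
1° of latitude spans 3600 × 30.80 = 110880 m, so Δφ = -218.60 / 110880 × 3600 = -7.098″.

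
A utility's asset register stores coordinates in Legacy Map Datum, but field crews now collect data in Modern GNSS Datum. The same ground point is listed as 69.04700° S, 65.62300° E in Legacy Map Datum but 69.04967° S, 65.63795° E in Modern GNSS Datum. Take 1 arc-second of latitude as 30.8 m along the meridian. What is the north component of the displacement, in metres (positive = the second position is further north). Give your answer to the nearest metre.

ΔN = -296 m

Δφ = -69.04967° − -69.04700° = -0.00267°; Δλ = 65.63795° − 65.62300° = +0.01495°.
1° of latitude = 3600 × 30.80 = 110880 m.
ΔN = Δφ × 110880 = -296.0 m; ΔE = Δλ × 110880 × cos(-69.04700°) = +0.01495 × 110880 × 0.357602 = 592.8 m.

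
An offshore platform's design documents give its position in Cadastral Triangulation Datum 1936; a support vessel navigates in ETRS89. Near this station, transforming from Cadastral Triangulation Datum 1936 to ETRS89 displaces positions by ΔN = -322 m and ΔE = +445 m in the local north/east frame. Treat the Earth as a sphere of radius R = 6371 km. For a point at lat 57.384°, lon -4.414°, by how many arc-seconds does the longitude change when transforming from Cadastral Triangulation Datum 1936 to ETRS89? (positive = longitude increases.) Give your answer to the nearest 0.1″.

At latitude 57.384°, cos φ = 0.539006.
One radian of longitude at latitude φ spans R cos φ, so Δλ = ΔE / (R cos φ) = 445.0 / (6371000 × 0.539006) = 1.2959e-04 rad = 26.729″.

Δλ = 26.7″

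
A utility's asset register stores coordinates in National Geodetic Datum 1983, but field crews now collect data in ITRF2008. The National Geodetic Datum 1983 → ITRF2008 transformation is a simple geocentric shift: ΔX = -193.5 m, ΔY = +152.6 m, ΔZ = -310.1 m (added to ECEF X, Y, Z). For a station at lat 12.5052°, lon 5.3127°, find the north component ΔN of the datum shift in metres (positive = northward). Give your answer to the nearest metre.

At φ = 12.5052°, λ = 5.3127°: sin φ = 0.216528, cos φ = 0.976276, sin λ = 0.092591, cos λ = 0.995704.
ΔN = −sin φ cos λ·ΔX − sin φ sin λ·ΔY + cos φ·ΔZ = −(0.216528)(0.995704)(-193.5) − (0.216528)(0.092591)(152.6) + (0.976276)(-310.1) = -264.08 m.

ΔN = -264 m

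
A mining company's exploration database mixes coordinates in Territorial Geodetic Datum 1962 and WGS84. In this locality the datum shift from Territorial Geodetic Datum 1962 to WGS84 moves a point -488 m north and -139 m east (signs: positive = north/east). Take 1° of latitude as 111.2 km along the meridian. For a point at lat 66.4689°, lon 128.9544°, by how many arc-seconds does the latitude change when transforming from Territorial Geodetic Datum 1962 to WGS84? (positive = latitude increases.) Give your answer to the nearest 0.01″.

1° of latitude = 111.2 km, so Δφ = -488.0 / 111200 = -0.0043885° = -15.799″.

Δφ = -15.80″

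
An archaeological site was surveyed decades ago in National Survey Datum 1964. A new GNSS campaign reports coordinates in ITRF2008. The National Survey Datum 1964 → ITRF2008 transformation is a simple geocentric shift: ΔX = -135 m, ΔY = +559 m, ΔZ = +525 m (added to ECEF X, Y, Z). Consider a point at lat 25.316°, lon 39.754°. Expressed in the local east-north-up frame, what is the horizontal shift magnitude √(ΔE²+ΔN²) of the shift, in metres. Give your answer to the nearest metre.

633 m

The local east axis at (φ, λ) is (−sin λ, cos λ, 0), so ΔE = −sin(39.754°)·(-135) + cos(39.754°)·559 = 516.09 m.
The local north axis is (−sin φ cos λ, −sin φ sin λ, cos φ), giving ΔN = 44.381 − 152.861 + 474.581 = 366.10 m.
Horizontal magnitude = √(ΔE² + ΔN²) = √(516.09² + 366.10²) = 632.75 m.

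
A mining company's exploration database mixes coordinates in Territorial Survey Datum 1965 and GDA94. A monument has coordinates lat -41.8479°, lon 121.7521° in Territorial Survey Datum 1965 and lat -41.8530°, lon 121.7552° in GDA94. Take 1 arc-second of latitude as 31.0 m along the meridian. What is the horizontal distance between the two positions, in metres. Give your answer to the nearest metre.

625 m

Δφ = -41.8530° − -41.8479° = -0.0051°; Δλ = 121.7552° − 121.7521° = +0.0031°.
1° of latitude = 3600 × 31.00 = 111600 m.
ΔN = Δφ × 111600 = -569.2 m; ΔE = Δλ × 111600 × cos(-41.8479°) = +0.0031 × 111600 × 0.744919 = 257.7 m.
Distance = √(ΔE² + ΔN²) = √(257.7² + (-569.2)²) = 624.8 m.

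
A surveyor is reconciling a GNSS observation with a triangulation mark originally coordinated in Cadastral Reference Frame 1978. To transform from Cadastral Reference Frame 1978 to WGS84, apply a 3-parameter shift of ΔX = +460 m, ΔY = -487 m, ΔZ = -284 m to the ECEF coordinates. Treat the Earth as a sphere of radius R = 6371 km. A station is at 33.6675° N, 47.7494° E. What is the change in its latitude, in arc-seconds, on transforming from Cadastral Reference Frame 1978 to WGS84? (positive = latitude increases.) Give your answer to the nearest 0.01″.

Δφ = -6.73″

sin φ = 0.554372, cos φ = 0.832269, sin λ = 0.740211, cos λ = 0.672375.
North component: ΔN = −sin φ cos λ·ΔX − sin φ sin λ·ΔY + cos φ·ΔZ = −(0.554372)(0.672375)(460) − (0.554372)(0.740211)(-487) + (0.832269)(-284) = -207.99 m.
1° of latitude spans πR/180 = 111195 m, so Δφ = -207.99 / 111195 × 3600 = -6.734″.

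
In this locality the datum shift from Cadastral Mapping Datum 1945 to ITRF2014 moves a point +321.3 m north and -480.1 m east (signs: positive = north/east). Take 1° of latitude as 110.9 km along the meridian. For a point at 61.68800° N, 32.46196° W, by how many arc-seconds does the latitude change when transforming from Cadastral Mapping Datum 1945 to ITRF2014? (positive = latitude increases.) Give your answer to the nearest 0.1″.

Δφ = 10.4″

1° of latitude = 110.9 km, so Δφ = 321.3 / 110900 = 0.0028972° = 10.430″.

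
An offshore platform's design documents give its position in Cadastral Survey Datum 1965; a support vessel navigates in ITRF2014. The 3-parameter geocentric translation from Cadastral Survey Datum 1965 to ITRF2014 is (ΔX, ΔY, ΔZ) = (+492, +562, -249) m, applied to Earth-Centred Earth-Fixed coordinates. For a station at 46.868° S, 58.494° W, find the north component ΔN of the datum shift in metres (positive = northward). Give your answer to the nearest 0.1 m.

The local north axis is (−sin φ cos λ, −sin φ sin λ, cos φ), giving ΔN = 187.636 − 349.677 − 170.237 = -332.28 m.

ΔN = -332.3 m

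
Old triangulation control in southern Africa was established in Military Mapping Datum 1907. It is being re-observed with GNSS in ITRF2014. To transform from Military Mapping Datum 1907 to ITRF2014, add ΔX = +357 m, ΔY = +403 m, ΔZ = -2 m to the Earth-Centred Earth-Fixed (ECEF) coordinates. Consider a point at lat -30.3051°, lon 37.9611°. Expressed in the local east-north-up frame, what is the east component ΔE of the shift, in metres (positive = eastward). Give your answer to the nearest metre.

At φ = -30.3051°, λ = 37.9611°: sin φ = -0.504604, cos φ = 0.863351, sin λ = 0.615126, cos λ = 0.788429.
ΔE = −sin λ·ΔX + cos λ·ΔY = −(0.615126)·(357) + (0.788429)·(403) = 98.14 m.

ΔE = 98 m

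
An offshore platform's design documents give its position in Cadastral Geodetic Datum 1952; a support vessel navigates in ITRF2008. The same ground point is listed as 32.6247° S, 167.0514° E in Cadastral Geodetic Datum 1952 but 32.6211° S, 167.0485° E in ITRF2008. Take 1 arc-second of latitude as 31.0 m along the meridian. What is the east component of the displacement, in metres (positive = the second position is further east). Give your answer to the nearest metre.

Δφ = -32.6211° − -32.6247° = +0.0036°; Δλ = 167.0485° − 167.0514° = -0.0029°.
1° of latitude = 3600 × 31.00 = 111600 m.
ΔN = Δφ × 111600 = 401.8 m; ΔE = Δλ × 111600 × cos(-32.6247°) = -0.0029 × 111600 × 0.842220 = -272.6 m.

ΔE = -273 m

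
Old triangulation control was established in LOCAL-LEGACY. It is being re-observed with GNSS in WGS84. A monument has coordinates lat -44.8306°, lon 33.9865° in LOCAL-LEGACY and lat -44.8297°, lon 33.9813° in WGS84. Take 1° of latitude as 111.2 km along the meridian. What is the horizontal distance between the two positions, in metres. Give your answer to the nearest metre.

Δφ = -44.8297° − -44.8306° = +0.0009°; Δλ = 33.9813° − 33.9865° = -0.0052°.
ΔN = Δφ × 111200 = 100.1 m; ΔE = Δλ × 111200 × cos(-44.8306°) = -0.0052 × 111200 × 0.709194 = -410.1 m.
Distance = √(ΔE² + ΔN²) = √((-410.1)² + 100.1²) = 422.1 m.

422 m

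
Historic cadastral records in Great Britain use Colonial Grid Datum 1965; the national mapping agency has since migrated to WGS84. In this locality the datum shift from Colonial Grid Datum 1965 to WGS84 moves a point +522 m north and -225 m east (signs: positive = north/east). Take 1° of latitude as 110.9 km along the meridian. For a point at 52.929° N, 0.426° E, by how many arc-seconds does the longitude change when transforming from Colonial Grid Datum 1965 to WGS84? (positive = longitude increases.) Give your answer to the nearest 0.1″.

At latitude 52.929°, cos φ = 0.602804.
1° of longitude at this latitude = 110.9 × cos φ = 66.85 km, so Δλ = -225.0 / 66851.0 = -0.0033657° = -12.117″.

Δλ = -12.1″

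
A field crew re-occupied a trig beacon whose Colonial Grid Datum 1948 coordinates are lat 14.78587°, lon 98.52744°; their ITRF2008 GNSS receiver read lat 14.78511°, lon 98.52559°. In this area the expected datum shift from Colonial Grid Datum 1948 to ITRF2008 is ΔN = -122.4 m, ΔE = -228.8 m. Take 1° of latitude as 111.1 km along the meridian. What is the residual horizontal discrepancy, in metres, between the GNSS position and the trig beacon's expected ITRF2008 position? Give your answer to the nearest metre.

Observed coordinate differences: Δφ = -0.00076°, Δλ = -0.00185°.
Converting to metres (1° lat = 111100 m, cos φ = 0.966886): observed ΔN = -84.4 m, observed ΔE = -198.7 m.
Subtracting the expected shift leaves a residual of -84.4 − (-122.4) = 38.0 m north and -198.7 − (-228.8) = 30.1 m east.
Residual distance = √(38.0² + 30.1²) = 48.4 m.

48 m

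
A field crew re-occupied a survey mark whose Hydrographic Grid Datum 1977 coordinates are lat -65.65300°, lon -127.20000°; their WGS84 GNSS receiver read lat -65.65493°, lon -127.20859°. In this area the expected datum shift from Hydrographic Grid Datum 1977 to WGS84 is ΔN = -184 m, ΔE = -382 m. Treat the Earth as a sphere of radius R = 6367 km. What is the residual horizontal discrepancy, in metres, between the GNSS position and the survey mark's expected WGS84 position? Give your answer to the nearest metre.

Observed coordinate differences: Δφ = -0.00193°, Δλ = -0.00859°.
Converting to metres (1° lat = 111125 m, cos φ = 0.412262): observed ΔN = -214.5 m, observed ΔE = -393.5 m.
Subtracting the expected shift leaves a residual of -214.5 − (-184) = -30.5 m north and -393.5 − (-382) = -11.5 m east.
Residual distance = √((-30.5)² + (-11.5)²) = 32.6 m.

33 m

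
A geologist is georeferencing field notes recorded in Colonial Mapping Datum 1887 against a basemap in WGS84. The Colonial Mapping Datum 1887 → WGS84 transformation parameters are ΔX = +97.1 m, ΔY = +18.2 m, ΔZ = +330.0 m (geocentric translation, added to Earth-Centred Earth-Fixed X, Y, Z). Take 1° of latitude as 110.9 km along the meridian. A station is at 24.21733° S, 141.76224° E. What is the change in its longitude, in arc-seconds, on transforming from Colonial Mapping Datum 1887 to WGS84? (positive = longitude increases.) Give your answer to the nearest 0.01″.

sin φ = -0.410199, cos φ = 0.911996, sin λ = 0.618926, cos λ = -0.785449.
East component: ΔE = −sin λ·ΔX + cos λ·ΔY = −(0.618926)(97.1) + (-0.785449)(18.2) = -74.39 m.
1° of latitude spans 110900 m; at latitude φ, 1° of longitude spans that × cos φ = 101140.4 m, so Δλ = -74.39 / 101140.4 × 3600 = -2.648″.

Δλ = -2.65″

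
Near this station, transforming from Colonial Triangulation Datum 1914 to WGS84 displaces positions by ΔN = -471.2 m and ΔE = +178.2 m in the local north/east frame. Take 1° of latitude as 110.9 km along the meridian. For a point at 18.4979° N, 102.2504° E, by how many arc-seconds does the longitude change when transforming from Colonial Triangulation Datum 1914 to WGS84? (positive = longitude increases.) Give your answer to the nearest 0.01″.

At latitude 18.4979°, cos φ = 0.948335.
1° of longitude at this latitude = 110.9 × cos φ = 105.17 km, so Δλ = 178.2 / 105170.4 = 0.0016944° = 6.100″.

Δλ = 6.10″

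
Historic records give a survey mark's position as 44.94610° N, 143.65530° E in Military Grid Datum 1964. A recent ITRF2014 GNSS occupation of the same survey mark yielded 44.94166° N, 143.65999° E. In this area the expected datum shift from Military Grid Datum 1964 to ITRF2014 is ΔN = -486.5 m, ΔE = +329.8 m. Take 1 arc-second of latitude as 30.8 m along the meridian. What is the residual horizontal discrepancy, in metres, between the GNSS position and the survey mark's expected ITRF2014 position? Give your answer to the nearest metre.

39 m

Observed coordinate differences: Δφ = -0.00444°, Δλ = +0.00469°.
Converting to metres (1° lat = 110880 m, cos φ = 0.707772): observed ΔN = -492.3 m, observed ΔE = 368.1 m.
Subtracting the expected shift leaves a residual of -492.3 − (-486.5) = -5.8 m north and 368.1 − (329.8) = 38.3 m east.
Residual distance = √((-5.8)² + 38.3²) = 38.7 m.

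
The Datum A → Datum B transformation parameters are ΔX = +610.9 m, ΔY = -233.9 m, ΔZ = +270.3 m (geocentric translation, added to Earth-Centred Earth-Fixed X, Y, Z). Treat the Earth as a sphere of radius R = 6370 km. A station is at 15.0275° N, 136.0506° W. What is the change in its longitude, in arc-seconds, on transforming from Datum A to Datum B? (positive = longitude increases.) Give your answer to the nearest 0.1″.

sin φ = 0.259283, cos φ = 0.965801, sin λ = -0.694023, cos λ = -0.719953.
East component: ΔE = −sin λ·ΔX + cos λ·ΔY = −(-0.694023)(610.9) + (-0.719953)(-233.9) = 592.38 m.
1° of latitude spans πR/180 = 111177 m; at latitude φ, 1° of longitude spans that × cos φ = 107375.4 m, so Δλ = 592.38 / 107375.4 × 3600 = 19.861″.

Δλ = 19.9″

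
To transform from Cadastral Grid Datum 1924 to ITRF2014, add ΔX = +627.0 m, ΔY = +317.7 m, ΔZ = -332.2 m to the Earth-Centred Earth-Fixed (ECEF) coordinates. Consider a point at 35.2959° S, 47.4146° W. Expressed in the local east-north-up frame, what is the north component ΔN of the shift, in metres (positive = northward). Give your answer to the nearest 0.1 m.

ΔN = -161.1 m

The local north axis is (−sin φ cos λ, −sin φ sin λ, cos φ), giving ΔN = 245.151 − 135.155 − 271.135 = -161.14 m.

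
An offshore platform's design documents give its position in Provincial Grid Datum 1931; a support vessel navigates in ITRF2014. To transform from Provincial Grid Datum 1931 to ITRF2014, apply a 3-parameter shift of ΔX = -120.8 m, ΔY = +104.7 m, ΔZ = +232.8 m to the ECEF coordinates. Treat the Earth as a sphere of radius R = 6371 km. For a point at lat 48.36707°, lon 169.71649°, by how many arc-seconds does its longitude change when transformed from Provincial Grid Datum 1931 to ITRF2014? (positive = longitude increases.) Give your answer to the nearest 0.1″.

sin φ = 0.747416, cos φ = 0.664356, sin λ = 0.178519, cos λ = -0.983936.
East component: ΔE = −sin λ·ΔX + cos λ·ΔY = −(0.178519)(-120.8) + (-0.983936)(104.7) = -81.45 m.
1° of latitude spans πR/180 = 111195 m; at latitude φ, 1° of longitude spans that × cos φ = 73873.0 m, so Δλ = -81.45 / 73873.0 × 3600 = -3.969″.

Δλ = -4.0″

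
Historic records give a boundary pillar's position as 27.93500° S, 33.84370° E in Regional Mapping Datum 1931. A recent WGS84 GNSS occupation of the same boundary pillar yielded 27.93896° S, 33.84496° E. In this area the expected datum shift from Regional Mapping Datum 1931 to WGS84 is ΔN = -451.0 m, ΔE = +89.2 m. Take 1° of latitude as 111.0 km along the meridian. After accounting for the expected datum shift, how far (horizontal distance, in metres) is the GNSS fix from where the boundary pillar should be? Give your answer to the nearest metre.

Observed coordinate differences: Δφ = -0.00396°, Δλ = +0.00126°.
Converting to metres (1° lat = 111000 m, cos φ = 0.883480): observed ΔN = -439.6 m, observed ΔE = 123.6 m.
Subtracting the expected shift leaves a residual of -439.6 − (-451.0) = 11.4 m north and 123.6 − (89.2) = 34.4 m east.
Residual distance = √(11.4² + 34.4²) = 36.2 m.

36 m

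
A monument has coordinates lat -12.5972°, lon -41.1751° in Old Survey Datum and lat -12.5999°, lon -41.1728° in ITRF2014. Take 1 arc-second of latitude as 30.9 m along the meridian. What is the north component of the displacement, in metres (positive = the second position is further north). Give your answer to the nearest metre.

ΔN = -300 m

Δφ = -12.5999° − -12.5972° = -0.0027°; Δλ = -41.1728° − -41.1751° = +0.0023°.
1° of latitude = 3600 × 30.90 = 111240 m.
ΔN = Δφ × 111240 = -300.3 m; ΔE = Δλ × 111240 × cos(-12.5972°) = +0.0023 × 111240 × 0.975927 = 249.7 m.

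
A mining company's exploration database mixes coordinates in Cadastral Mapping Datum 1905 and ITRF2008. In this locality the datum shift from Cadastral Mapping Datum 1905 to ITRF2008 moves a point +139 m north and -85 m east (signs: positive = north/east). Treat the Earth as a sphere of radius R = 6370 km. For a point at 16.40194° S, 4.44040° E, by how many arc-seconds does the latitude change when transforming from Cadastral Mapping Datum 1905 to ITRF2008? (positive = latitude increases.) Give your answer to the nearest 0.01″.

On a sphere of radius R, 1 rad of latitude = R, so Δφ = ΔN / R = 139.0 / 6370000 = 2.1821e-05 rad = 4.501″.

Δφ = 4.50″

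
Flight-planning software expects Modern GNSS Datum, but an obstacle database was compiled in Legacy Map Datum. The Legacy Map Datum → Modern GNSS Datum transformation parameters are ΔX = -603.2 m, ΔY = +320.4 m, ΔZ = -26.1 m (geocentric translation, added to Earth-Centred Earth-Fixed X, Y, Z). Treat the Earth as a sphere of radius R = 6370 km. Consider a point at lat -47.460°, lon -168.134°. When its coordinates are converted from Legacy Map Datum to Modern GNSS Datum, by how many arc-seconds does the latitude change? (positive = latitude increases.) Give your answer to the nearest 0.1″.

Δφ = 11.9″

sin φ = -0.736806, cos φ = 0.676105, sin λ = -0.205623, cos λ = -0.978631.
North component: ΔN = −sin φ cos λ·ΔX − sin φ sin λ·ΔY + cos φ·ΔZ = −(-0.736806)(-0.978631)(-603.2) − (-0.736806)(-0.205623)(320.4) + (0.676105)(-26.1) = 368.76 m.
1° of latitude spans πR/180 = 111177 m, so Δφ = 368.76 / 111177 × 3600 = 11.941″.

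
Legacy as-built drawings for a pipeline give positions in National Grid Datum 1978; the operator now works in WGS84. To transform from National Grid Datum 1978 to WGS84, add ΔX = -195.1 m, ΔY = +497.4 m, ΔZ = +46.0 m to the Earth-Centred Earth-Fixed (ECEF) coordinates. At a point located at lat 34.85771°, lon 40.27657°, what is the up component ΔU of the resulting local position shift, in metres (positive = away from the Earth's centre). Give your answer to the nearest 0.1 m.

ΔU = 168.0 m

At φ = 34.85771°, λ = 40.27657°: sin φ = 0.571540, cos φ = 0.820574, sin λ = 0.646478, cos λ = 0.762933.
ΔU = cos φ cos λ·ΔX + cos φ sin λ·ΔY + sin φ·ΔZ = (0.820574)(0.762933)(-195.1) + (0.820574)(0.646478)(497.4) + (0.571540)(46.0) = 168.01 m.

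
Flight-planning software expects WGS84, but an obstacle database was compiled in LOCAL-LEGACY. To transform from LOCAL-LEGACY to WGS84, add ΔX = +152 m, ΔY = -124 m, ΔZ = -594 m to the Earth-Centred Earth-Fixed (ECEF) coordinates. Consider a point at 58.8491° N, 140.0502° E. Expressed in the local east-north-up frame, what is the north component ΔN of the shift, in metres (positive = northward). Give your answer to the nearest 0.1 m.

The local north axis is (−sin φ cos λ, −sin φ sin λ, cos φ), giving ΔN = 99.722 + 68.141 − 307.273 = -139.41 m.

ΔN = -139.4 m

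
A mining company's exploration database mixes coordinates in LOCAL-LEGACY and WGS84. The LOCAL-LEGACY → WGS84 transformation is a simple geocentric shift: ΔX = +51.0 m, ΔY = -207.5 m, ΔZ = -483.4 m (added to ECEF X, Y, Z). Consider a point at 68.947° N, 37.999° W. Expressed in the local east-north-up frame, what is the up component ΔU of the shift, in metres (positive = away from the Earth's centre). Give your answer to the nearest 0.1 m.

At φ = 68.947°, λ = -37.999°: sin φ = 0.933249, cos φ = 0.359231, sin λ = -0.615648, cos λ = 0.788021.
ΔU = cos φ cos λ·ΔX + cos φ sin λ·ΔY + sin φ·ΔZ = (0.359231)(0.788021)(51.0) + (0.359231)(-0.615648)(-207.5) + (0.933249)(-483.4) = -390.80 m.

ΔU = -390.8 m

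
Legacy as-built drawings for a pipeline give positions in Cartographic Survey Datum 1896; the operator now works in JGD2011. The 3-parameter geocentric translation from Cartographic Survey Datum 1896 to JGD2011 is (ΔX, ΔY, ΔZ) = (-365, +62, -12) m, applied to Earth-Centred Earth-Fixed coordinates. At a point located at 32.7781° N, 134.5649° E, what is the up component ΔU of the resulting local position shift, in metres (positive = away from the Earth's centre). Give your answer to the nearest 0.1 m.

The local up (radial) axis is (cos φ cos λ, cos φ sin λ, sin φ), giving ΔU = 215.344 + 37.139 − 6.497 = 245.99 m.

ΔU = 246.0 m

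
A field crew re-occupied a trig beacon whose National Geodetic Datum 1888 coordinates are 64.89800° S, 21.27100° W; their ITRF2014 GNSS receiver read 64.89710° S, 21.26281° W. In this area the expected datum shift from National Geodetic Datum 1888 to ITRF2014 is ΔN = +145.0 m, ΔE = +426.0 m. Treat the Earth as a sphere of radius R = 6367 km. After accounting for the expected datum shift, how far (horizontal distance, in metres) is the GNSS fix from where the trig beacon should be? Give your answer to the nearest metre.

Observed coordinate differences: Δφ = +0.00090°, Δλ = +0.00819°.
Converting to metres (1° lat = 111125 m, cos φ = 0.424231): observed ΔN = 100.0 m, observed ΔE = 386.1 m.
Subtracting the expected shift leaves a residual of 100.0 − (145.0) = -45.0 m north and 386.1 − (426.0) = -39.9 m east.
Residual distance = √((-45.0)² + (-39.9)²) = 60.1 m.

60 m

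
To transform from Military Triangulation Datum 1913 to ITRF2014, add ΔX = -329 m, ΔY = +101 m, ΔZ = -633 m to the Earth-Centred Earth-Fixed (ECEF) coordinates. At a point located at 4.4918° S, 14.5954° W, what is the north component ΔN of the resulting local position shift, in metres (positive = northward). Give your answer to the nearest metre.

The local north axis is (−sin φ cos λ, −sin φ sin λ, cos φ), giving ΔN = -24.935 − 1.993 − 631.056 = -657.98 m.

ΔN = -658 m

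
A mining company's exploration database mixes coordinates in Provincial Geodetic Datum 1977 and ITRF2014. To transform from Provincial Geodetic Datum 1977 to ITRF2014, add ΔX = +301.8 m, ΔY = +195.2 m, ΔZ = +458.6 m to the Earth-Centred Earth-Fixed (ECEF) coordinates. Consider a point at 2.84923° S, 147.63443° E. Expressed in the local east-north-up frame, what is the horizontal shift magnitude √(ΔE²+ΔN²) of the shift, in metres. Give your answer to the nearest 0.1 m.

At φ = -2.84923°, λ = 147.63443°: sin φ = -0.049708, cos φ = 0.998764, sin λ = 0.535319, cos λ = -0.844650.
ΔE = −sin λ·ΔX + cos λ·ΔY = −(0.535319)·(301.8) + (-0.844650)·(195.2) = -326.44 m.
ΔN = −sin φ cos λ·ΔX − sin φ sin λ·ΔY + cos φ·ΔZ = −(-0.049708)(-0.844650)(301.8) − (-0.049708)(0.535319)(195.2) + (0.998764)(458.6) = 450.56 m.
Horizontal magnitude = √(ΔE² + ΔN²) = √((-326.44)² + 450.56²) = 556.38 m.

556.4 m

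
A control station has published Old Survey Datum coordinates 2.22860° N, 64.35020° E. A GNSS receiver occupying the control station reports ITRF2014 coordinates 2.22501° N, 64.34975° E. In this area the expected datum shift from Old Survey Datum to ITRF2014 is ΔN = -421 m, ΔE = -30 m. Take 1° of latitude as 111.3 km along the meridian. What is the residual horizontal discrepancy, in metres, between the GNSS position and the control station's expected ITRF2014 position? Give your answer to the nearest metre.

Observed coordinate differences: Δφ = -0.00359°, Δλ = -0.00045°.
Converting to metres (1° lat = 111300 m, cos φ = 0.999244): observed ΔN = -399.6 m, observed ΔE = -50.0 m.
Subtracting the expected shift leaves a residual of -399.6 − (-421) = 21.4 m north and -50.0 − (-30) = -20.0 m east.
Residual distance = √(21.4² + (-20.0)²) = 29.3 m.

29 m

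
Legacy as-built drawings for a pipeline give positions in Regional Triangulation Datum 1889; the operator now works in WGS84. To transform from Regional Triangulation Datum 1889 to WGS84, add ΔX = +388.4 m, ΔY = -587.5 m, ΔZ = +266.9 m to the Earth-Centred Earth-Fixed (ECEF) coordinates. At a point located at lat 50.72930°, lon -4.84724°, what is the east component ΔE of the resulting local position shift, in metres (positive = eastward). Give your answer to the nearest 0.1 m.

ΔE = -552.6 m

At φ = 50.72930°, λ = -4.84724°: sin φ = 0.774164, cos φ = 0.632985, sin λ = -0.084499, cos λ = 0.996424.
ΔE = −sin λ·ΔX + cos λ·ΔY = −(-0.084499)·(388.4) + (0.996424)·(-587.5) = -552.58 m.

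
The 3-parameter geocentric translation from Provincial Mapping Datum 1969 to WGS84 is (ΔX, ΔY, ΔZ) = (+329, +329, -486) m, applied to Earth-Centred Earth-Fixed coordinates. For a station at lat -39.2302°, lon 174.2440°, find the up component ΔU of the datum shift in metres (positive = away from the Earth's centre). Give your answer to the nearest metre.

At φ = -39.2302°, λ = 174.2440°: sin φ = -0.632438, cos φ = 0.774611, sin λ = 0.100292, cos λ = -0.994958.
ΔU = cos φ cos λ·ΔX + cos φ sin λ·ΔY + sin φ·ΔZ = (0.774611)(-0.994958)(329) + (0.774611)(0.100292)(329) + (-0.632438)(-486) = 79.36 m.

ΔU = 79 m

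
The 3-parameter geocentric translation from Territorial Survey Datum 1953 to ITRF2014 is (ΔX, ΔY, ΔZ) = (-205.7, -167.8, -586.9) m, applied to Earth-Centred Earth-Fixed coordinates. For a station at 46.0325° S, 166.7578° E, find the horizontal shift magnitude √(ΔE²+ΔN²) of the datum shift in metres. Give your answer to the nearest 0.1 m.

359.1 m

The local east axis at (φ, λ) is (−sin λ, cos λ, 0), so ΔE = −sin(166.7578°)·(-205.7) + cos(166.7578°)·(-167.8) = 210.46 m.
The local north axis is (−sin φ cos λ, −sin φ sin λ, cos φ), giving ΔN = 144.113 − 27.665 − 407.455 = -291.01 m.
Horizontal magnitude = √(ΔE² + ΔN²) = √(210.46² + (-291.01)²) = 359.13 m.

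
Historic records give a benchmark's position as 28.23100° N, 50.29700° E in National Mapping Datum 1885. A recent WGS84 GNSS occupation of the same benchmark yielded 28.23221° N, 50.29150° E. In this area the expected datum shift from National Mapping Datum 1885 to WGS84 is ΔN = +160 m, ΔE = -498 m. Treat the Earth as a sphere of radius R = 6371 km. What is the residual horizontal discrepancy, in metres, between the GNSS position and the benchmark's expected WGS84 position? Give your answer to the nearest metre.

48 m

Observed coordinate differences: Δφ = +0.00121°, Δλ = -0.00550°.
Converting to metres (1° lat = 111195 m, cos φ = 0.881048): observed ΔN = 134.5 m, observed ΔE = -538.8 m.
Subtracting the expected shift leaves a residual of 134.5 − (160) = -25.5 m north and -538.8 − (-498) = -40.8 m east.
Residual distance = √((-25.5)² + (-40.8)²) = 48.1 m.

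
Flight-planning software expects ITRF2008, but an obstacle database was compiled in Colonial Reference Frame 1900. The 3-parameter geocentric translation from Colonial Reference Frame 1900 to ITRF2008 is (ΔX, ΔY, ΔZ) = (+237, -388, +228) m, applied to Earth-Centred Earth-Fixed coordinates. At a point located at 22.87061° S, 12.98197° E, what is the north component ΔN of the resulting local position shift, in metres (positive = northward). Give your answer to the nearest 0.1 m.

At φ = -22.87061°, λ = 12.98197°: sin φ = -0.388651, cos φ = 0.921385, sin λ = 0.224644, cos λ = 0.974441.
ΔN = −sin φ cos λ·ΔX − sin φ sin λ·ΔY + cos φ·ΔZ = −(-0.388651)(0.974441)(237) − (-0.388651)(0.224644)(-388) + (0.921385)(228) = 265.96 m.

ΔN = 266.0 m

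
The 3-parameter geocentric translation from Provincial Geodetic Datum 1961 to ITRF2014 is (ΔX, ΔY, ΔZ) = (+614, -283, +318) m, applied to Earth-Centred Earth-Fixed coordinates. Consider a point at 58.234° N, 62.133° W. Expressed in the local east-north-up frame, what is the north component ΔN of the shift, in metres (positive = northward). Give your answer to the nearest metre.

ΔN = -289 m

At φ = 58.234°, λ = -62.133°: sin φ = 0.850205, cos φ = 0.526451, sin λ = -0.884035, cos λ = 0.467421.
ΔN = −sin φ cos λ·ΔX − sin φ sin λ·ΔY + cos φ·ΔZ = −(0.850205)(0.467421)(614) − (0.850205)(-0.884035)(-283) + (0.526451)(318) = -289.30 m.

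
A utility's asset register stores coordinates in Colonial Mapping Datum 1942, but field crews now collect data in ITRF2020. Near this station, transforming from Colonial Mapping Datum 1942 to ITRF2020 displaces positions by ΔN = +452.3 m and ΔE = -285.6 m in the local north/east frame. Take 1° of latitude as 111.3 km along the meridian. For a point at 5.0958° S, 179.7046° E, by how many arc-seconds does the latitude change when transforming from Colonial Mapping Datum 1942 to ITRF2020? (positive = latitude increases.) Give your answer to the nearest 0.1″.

1° of latitude = 111.3 km, so Δφ = 452.3 / 111300 = 0.0040638° = 14.630″.

Δφ = 14.6″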